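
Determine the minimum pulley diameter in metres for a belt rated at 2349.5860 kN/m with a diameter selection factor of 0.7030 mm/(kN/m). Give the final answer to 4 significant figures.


D = 2349.5860 * 0.7030 / 1000
D = 1.652 m


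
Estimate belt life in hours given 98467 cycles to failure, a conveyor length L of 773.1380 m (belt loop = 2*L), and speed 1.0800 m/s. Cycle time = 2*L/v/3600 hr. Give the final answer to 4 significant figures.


cycle_time = 2 * 773.1380 / 1.0800 / 3600 = 0.397705 hr
life = 98467 * 0.397705 = 39160 hours


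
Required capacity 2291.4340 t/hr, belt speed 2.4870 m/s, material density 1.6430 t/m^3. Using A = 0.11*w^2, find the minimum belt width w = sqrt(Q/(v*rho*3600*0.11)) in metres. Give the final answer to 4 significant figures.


A_req = 2291.4340 / (2.4870 * 1.6430 * 3600) = 0.155773 m^2
w = sqrt(0.155773 / 0.11)
w = 1.190 m


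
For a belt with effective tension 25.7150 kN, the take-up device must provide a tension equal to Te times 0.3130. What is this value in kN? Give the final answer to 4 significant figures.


T_tu = 25.7150 * 0.3130
T_tu = 8.049 kN


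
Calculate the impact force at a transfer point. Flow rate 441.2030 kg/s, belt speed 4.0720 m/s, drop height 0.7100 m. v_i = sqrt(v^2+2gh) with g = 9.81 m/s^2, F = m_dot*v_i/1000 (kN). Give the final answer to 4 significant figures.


v_i = sqrt(4.0720^2 + 2*9.81*0.7100) = 5.52371 m/s
F = 441.2030 * 5.52371 / 1000
F = 2.437 kN


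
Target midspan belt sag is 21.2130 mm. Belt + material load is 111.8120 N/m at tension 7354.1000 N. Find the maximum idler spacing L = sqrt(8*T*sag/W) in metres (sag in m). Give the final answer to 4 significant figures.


sag = 21.2130/1000 = 0.021213 m
L = sqrt(8 * 7354.1000 * 0.021213 / 111.8120)
L = 3.341 m


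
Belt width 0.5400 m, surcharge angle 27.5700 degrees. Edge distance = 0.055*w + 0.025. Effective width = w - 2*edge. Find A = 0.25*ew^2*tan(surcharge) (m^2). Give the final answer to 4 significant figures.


edge = 0.055*0.5400 + 0.025 = 0.0547 m
ew = 0.5400 - 2*0.0547 = 0.4306 m
A = 0.25 * 0.4306^2 * tan(27.5700 deg)
A = 0.02420 m^2


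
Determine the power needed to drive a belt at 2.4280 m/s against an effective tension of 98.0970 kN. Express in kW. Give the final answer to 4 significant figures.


P = Te * v = 98.0970 * 2.4280
P = 238.2 kW


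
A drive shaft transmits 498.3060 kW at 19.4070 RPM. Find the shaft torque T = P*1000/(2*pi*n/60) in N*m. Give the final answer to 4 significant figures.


omega = 2*pi*19.4070/60 = 2.0323 rad/s
T = 498.3060*1000 / 2.0323
T = 245200 N*m


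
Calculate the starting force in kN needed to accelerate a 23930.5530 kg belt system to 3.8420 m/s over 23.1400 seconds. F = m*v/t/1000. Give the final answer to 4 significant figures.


F = 23930.5530 * 3.8420 / 23.1400 / 1000
F = 3.973 kN


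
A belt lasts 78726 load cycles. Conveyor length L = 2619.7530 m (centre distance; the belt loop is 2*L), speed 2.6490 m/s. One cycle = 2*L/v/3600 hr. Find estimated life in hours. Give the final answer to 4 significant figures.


cycle_time = 2 * 2619.7530 / 2.6490 / 3600 = 0.549422 hr
life = 78726 * 0.549422 = 43250 hours


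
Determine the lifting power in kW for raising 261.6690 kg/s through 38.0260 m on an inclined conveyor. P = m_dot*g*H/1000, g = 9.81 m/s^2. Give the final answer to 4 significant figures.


P = 261.6690 * 9.81 * 38.0260 / 1000
P = 97.61 kW


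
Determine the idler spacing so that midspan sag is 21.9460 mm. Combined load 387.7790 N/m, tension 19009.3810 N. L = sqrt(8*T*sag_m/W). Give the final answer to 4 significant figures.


sag = 21.9460/1000 = 0.021946 m
L = sqrt(8 * 19009.3810 * 0.021946 / 387.7790)
L = 2.934 m


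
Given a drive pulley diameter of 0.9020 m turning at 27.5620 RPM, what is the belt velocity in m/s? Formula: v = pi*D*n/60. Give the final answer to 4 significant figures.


v = pi * 0.9020 * 27.5620 / 60
v = 1.302 m/s


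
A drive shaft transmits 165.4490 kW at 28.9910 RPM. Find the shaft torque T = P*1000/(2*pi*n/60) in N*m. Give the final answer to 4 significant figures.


omega = 2*pi*28.9910/60 = 3.03593 rad/s
T = 165.4490*1000 / 3.03593
T = 54500 N*m


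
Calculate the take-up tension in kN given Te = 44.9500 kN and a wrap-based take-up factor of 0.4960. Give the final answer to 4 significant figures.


T_tu = 44.9500 * 0.4960
T_tu = 22.30 kN


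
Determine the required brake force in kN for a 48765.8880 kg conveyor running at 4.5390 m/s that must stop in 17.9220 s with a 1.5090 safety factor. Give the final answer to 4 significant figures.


F = 48765.8880 * 4.5390 / 17.9220 * 1.5090 / 1000
F = 18.64 kN


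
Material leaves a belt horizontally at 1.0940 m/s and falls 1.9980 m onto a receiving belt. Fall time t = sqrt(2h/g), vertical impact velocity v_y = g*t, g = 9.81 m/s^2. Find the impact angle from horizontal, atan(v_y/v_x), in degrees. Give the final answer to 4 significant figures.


t = sqrt(2*1.9980/9.81) = 0.638232 s
v_y = 9.81 * 0.638232 = 6.26106 m/s
angle = atan(6.26106 / 1.0940) = 80.09 deg


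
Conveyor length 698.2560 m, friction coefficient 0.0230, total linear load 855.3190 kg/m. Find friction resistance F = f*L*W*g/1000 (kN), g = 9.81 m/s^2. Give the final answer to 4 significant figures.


F = 0.0230 * 698.2560 * 855.3190 * 9.81 / 1000
F = 134.8 kN


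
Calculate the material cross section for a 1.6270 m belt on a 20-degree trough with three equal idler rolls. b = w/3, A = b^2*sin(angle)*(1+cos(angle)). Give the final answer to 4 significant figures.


b = 1.6270/3 = 0.542333 m
A = 0.542333^2 * sin(20 deg) * (1 + cos(20 deg))
A = 0.1951 m^2


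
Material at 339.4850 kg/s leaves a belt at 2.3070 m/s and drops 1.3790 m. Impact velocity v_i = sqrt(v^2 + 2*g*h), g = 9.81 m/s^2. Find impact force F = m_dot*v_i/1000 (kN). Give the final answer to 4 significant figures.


v_i = sqrt(2.3070^2 + 2*9.81*1.3790) = 5.69019 m/s
F = 339.4850 * 5.69019 / 1000
F = 1.932 kN


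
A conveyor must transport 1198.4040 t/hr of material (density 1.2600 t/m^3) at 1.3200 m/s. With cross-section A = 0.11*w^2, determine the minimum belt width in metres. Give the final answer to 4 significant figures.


A_req = 1198.4040 / (1.3200 * 1.2600 * 3600) = 0.20015 m^2
w = sqrt(0.20015 / 0.11)
w = 1.349 m


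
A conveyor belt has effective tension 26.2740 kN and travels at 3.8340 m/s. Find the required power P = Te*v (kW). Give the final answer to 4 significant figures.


P = Te * v = 26.2740 * 3.8340
P = 100.7 kW


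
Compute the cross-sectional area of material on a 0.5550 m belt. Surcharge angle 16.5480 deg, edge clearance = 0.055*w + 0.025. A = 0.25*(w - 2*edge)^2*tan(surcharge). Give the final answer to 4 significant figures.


edge = 0.055*0.5550 + 0.025 = 0.055525 m
ew = 0.5550 - 2*0.055525 = 0.44395 m
A = 0.25 * 0.44395^2 * tan(16.5480 deg)
A = 0.01464 m^2


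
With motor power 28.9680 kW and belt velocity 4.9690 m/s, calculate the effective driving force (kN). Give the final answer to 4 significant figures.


Te = P / v = 28.9680 / 4.9690
Te = 5.830 kN


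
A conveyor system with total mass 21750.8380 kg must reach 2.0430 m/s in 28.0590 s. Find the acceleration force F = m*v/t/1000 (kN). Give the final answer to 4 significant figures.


F = 21750.8380 * 2.0430 / 28.0590 / 1000
F = 1.584 kN


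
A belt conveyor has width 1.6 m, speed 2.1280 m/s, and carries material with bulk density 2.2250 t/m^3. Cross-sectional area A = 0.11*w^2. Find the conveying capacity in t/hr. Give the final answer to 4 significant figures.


A = 0.11 * 1.6^2 = 0.2816 m^2
C = 0.2816 * 2.1280 * 2.2250 * 3600
C = 4800 t/hr


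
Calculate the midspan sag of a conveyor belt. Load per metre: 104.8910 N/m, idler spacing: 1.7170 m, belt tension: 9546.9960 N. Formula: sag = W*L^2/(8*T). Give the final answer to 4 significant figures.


sag = 104.8910 * 1.7170^2 / (8 * 9546.9960)
sag = 0.004049 m


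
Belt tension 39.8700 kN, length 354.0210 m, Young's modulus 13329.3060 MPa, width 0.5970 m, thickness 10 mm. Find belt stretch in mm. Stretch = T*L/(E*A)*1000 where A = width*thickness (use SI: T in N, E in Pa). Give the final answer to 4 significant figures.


A = 0.5970 * 0.01 = 0.00597 m^2
Stretch = 39.8700*1000 * 354.0210 / (13329.3060e6 * 0.00597) * 1000
Stretch = 177.4 mm


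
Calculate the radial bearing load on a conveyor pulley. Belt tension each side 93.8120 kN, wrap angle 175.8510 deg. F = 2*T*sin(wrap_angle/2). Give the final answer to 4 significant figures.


F = 2 * 93.8120 * sin(175.8510/2 deg)
F = 187.5 kN


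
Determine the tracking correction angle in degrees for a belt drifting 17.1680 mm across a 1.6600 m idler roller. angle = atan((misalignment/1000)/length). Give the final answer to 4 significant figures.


misalign_m = 17.1680 / 1000 = 0.017168 m
angle = atan(0.017168 / 1.6600)
angle = 0.5925 deg


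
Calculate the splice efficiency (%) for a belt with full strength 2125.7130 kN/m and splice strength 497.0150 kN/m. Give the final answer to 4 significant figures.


Eff = 497.0150 / 2125.7130 * 100
Eff = 23.38 %


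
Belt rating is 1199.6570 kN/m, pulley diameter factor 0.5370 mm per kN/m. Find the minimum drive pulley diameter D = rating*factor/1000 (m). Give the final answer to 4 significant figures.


D = 1199.6570 * 0.5370 / 1000
D = 0.6442 m


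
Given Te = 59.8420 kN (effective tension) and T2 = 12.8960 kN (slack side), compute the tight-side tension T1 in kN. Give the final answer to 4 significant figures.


T1 = Te + T2 = 59.8420 + 12.8960
T1 = 72.74 kN


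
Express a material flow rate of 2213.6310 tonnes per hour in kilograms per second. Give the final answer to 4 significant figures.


m_dot = 2213.6310 * 1000 / 3600
m_dot = 614.9 kg/s


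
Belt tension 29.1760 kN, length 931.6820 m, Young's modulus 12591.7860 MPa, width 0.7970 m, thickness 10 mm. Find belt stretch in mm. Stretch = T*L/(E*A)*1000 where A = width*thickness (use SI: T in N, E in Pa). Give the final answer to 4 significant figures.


A = 0.7970 * 0.01 = 0.00797 m^2
Stretch = 29.1760*1000 * 931.6820 / (12591.7860e6 * 0.00797) * 1000
Stretch = 270.9 mm


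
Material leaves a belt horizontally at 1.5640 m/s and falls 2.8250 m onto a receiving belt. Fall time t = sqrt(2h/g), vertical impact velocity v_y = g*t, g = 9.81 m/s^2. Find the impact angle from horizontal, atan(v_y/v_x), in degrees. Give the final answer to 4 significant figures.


t = sqrt(2*2.8250/9.81) = 0.758909 s
v_y = 9.81 * 0.758909 = 7.4449 m/s
angle = atan(7.4449 / 1.5640) = 78.14 deg


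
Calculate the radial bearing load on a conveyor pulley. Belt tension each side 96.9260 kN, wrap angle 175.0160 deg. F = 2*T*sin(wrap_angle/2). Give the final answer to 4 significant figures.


F = 2 * 96.9260 * sin(175.0160/2 deg)
F = 193.7 kN


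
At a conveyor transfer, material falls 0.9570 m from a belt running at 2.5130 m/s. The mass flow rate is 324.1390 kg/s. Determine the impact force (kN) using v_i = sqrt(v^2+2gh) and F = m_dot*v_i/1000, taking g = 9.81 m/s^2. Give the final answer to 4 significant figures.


v_i = sqrt(2.5130^2 + 2*9.81*0.9570) = 5.00914 m/s
F = 324.1390 * 5.00914 / 1000
F = 1.624 kN


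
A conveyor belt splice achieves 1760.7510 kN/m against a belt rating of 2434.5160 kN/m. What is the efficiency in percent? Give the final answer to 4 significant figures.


Eff = 1760.7510 / 2434.5160 * 100
Eff = 72.32 %


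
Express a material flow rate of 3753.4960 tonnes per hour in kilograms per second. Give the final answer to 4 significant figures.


m_dot = 3753.4960 * 1000 / 3600
m_dot = 1043 kg/s


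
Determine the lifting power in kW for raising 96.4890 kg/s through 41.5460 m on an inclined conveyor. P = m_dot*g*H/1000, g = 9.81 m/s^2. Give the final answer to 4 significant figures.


P = 96.4890 * 9.81 * 41.5460 / 1000
P = 39.33 kW


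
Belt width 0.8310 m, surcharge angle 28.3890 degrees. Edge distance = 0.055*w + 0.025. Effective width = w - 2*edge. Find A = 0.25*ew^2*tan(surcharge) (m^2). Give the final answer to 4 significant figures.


edge = 0.055*0.8310 + 0.025 = 0.070705 m
ew = 0.8310 - 2*0.070705 = 0.68959 m
A = 0.25 * 0.68959^2 * tan(28.3890 deg)
A = 0.06425 m^2


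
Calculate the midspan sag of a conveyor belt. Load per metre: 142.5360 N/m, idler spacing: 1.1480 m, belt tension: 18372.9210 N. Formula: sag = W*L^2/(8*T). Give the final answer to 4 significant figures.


sag = 142.5360 * 1.1480^2 / (8 * 18372.9210)
sag = 0.001278 m


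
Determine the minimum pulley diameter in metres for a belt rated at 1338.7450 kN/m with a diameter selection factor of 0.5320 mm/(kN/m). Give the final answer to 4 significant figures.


D = 1338.7450 * 0.5320 / 1000
D = 0.7122 m


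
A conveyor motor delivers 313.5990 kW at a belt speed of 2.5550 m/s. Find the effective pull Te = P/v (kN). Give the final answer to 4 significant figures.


Te = P / v = 313.5990 / 2.5550
Te = 122.7 kN


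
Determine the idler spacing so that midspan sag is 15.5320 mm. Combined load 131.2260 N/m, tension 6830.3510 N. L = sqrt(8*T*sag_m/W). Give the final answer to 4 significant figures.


sag = 15.5320/1000 = 0.015532 m
L = sqrt(8 * 6830.3510 * 0.015532 / 131.2260)
L = 2.543 m


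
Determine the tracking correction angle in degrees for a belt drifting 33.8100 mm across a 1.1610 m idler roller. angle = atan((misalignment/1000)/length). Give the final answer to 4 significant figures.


misalign_m = 33.8100 / 1000 = 0.033810 m
angle = atan(0.033810 / 1.1610)
angle = 1.668 deg


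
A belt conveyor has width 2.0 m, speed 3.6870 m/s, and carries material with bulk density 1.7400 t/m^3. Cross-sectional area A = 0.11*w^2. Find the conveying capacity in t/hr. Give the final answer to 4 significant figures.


A = 0.11 * 2.0^2 = 0.44 m^2
C = 0.44 * 3.6870 * 1.7400 * 3600
C = 10160 t/hr


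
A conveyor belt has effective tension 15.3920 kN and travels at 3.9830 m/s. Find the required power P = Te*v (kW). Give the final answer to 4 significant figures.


P = Te * v = 15.3920 * 3.9830
P = 61.31 kW


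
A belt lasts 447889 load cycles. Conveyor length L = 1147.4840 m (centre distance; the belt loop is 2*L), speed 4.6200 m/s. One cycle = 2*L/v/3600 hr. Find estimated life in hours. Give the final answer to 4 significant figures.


cycle_time = 2 * 1147.4840 / 4.6200 / 3600 = 0.137985 hr
life = 447889 * 0.137985 = 61800 hours


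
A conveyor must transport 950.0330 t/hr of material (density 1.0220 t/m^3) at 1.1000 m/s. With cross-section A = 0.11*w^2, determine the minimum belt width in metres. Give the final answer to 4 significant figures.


A_req = 950.0330 / (1.1000 * 1.0220 * 3600) = 0.234743 m^2
w = sqrt(0.234743 / 0.11)
w = 1.461 m


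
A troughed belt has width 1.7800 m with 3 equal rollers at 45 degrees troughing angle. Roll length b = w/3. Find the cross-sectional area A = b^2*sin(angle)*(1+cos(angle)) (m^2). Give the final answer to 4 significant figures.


b = 1.7800/3 = 0.593333 m
A = 0.593333^2 * sin(45 deg) * (1 + cos(45 deg))
A = 0.4250 m^2


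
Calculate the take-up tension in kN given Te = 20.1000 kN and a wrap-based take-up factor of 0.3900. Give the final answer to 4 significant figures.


T_tu = 20.1000 * 0.3900
T_tu = 7.839 kN


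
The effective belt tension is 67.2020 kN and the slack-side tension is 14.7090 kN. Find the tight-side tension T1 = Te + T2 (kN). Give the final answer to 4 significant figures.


T1 = Te + T2 = 67.2020 + 14.7090
T1 = 81.91 kN


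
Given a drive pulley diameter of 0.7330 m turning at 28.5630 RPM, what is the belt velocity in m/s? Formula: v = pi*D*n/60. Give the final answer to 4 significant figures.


v = pi * 0.7330 * 28.5630 / 60
v = 1.096 m/s


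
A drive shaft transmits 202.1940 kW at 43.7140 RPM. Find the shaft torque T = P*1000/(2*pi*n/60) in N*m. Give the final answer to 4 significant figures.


omega = 2*pi*43.7140/60 = 4.57772 rad/s
T = 202.1940*1000 / 4.57772
T = 44170 N*m


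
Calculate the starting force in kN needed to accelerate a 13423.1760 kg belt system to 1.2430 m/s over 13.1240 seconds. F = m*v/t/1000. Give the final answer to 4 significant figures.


F = 13423.1760 * 1.2430 / 13.1240 / 1000
F = 1.271 kN


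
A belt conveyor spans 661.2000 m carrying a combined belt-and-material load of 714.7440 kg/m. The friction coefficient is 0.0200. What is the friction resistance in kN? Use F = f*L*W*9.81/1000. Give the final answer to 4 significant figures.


F = 0.0200 * 661.2000 * 714.7440 * 9.81 / 1000
F = 92.72 kN


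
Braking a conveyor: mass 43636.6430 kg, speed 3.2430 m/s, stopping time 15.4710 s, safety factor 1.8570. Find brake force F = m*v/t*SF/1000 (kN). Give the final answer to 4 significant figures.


F = 43636.6430 * 3.2430 / 15.4710 * 1.8570 / 1000
F = 16.99 kN


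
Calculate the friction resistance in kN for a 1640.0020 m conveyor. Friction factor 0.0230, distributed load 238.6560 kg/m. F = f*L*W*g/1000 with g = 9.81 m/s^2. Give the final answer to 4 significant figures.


F = 0.0230 * 1640.0020 * 238.6560 * 9.81 / 1000
F = 88.31 kN


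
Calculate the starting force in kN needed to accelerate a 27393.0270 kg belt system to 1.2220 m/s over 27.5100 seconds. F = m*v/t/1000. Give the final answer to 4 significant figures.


F = 27393.0270 * 1.2220 / 27.5100 / 1000
F = 1.217 kN


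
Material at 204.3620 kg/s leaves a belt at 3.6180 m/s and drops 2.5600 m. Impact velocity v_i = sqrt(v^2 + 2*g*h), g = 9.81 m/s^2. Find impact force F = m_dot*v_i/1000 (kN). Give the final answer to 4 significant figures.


v_i = sqrt(3.6180^2 + 2*9.81*2.5600) = 7.95721 m/s
F = 204.3620 * 7.95721 / 1000
F = 1.626 kN


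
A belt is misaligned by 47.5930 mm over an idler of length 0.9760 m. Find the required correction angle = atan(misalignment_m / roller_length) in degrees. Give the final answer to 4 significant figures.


misalign_m = 47.5930 / 1000 = 0.047593 m
angle = atan(0.047593 / 0.9760)
angle = 2.792 deg


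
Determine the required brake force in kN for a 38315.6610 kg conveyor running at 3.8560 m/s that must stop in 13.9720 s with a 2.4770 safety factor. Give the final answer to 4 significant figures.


F = 38315.6610 * 3.8560 / 13.9720 * 2.4770 / 1000
F = 26.19 kN


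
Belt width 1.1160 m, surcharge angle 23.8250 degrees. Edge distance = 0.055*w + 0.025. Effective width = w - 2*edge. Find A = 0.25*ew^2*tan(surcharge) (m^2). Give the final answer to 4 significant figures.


edge = 0.055*1.1160 + 0.025 = 0.08638 m
ew = 1.1160 - 2*0.08638 = 0.94324 m
A = 0.25 * 0.94324^2 * tan(23.8250 deg)
A = 0.09822 m^2


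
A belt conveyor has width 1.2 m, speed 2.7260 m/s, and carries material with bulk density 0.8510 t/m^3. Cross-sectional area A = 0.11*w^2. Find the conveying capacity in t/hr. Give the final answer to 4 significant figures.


A = 0.11 * 1.2^2 = 0.1584 m^2
C = 0.1584 * 2.7260 * 0.8510 * 3600
C = 1323 t/hr


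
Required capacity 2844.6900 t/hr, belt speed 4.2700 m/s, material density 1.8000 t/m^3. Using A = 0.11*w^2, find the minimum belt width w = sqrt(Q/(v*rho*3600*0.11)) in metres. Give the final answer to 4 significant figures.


A_req = 2844.6900 / (4.2700 * 1.8000 * 3600) = 0.102809 m^2
w = sqrt(0.102809 / 0.11)
w = 0.9668 m


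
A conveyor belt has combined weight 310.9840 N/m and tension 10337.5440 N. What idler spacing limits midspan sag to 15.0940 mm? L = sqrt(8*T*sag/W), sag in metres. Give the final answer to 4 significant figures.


sag = 15.0940/1000 = 0.015094 m
L = sqrt(8 * 10337.5440 * 0.015094 / 310.9840)
L = 2.003 m


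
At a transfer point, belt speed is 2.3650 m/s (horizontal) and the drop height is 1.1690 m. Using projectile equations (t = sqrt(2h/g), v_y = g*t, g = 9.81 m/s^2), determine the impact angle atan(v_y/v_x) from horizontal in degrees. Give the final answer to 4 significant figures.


t = sqrt(2*1.1690/9.81) = 0.488189 s
v_y = 9.81 * 0.488189 = 4.78913 m/s
angle = atan(4.78913 / 2.3650) = 63.72 deg


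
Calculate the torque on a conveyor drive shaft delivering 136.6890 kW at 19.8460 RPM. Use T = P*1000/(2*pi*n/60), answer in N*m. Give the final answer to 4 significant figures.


omega = 2*pi*19.8460/60 = 2.07827 rad/s
T = 136.6890*1000 / 2.07827
T = 65770 N*m


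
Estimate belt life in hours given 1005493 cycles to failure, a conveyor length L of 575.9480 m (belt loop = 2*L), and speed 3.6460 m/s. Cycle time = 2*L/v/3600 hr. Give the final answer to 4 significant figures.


cycle_time = 2 * 575.9480 / 3.6460 / 3600 = 0.0877595 hr
life = 1005493 * 0.0877595 = 88240 hours


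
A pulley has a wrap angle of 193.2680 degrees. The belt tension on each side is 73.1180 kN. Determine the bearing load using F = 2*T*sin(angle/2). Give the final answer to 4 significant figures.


F = 2 * 73.1180 * sin(193.2680/2 deg)
F = 145.3 kN


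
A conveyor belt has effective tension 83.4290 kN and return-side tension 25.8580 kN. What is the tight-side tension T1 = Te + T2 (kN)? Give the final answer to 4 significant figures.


T1 = Te + T2 = 83.4290 + 25.8580
T1 = 109.3 kN


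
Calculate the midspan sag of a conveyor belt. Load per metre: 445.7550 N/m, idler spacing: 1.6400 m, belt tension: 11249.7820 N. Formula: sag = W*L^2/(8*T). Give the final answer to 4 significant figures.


sag = 445.7550 * 1.6400^2 / (8 * 11249.7820)
sag = 0.01332 m


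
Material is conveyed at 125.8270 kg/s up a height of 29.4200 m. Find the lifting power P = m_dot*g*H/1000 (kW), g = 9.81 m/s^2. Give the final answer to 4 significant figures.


P = 125.8270 * 9.81 * 29.4200 / 1000
P = 36.31 kW


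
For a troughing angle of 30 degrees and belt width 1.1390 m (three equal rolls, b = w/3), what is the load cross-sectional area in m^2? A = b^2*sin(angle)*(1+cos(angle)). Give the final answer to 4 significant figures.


b = 1.1390/3 = 0.379667 m
A = 0.379667^2 * sin(30 deg) * (1 + cos(30 deg))
A = 0.1345 m^2


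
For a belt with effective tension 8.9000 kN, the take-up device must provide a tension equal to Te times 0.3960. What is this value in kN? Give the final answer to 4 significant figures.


T_tu = 8.9000 * 0.3960
T_tu = 3.524 kN


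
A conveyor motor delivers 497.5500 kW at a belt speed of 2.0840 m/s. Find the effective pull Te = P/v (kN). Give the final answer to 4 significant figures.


Te = P / v = 497.5500 / 2.0840
Te = 238.7 kN


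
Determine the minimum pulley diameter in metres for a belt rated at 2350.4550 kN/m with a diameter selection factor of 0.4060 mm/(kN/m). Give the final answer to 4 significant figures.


D = 2350.4550 * 0.4060 / 1000
D = 0.9543 m


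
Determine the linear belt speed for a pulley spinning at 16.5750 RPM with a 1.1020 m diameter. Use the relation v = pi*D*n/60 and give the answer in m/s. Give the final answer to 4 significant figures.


v = pi * 1.1020 * 16.5750 / 60
v = 0.9564 m/s


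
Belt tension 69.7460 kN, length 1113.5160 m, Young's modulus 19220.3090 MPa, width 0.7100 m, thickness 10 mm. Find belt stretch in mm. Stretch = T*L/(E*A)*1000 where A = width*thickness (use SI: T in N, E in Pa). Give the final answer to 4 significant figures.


A = 0.7100 * 0.01 = 0.00710 m^2
Stretch = 69.7460*1000 * 1113.5160 / (19220.3090e6 * 0.00710) * 1000
Stretch = 569.1 mm


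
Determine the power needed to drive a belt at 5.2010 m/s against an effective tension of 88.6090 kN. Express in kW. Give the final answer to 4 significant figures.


P = Te * v = 88.6090 * 5.2010
P = 460.9 kW


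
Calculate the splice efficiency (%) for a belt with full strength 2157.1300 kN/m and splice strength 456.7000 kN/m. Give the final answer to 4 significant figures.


Eff = 456.7000 / 2157.1300 * 100
Eff = 21.17 %


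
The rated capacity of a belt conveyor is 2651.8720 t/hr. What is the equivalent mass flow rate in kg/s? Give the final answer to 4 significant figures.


m_dot = 2651.8720 * 1000 / 3600
m_dot = 736.6 kg/s


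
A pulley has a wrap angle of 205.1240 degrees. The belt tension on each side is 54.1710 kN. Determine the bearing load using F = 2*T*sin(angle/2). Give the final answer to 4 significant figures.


F = 2 * 54.1710 * sin(205.1240/2 deg)
F = 105.7 kN


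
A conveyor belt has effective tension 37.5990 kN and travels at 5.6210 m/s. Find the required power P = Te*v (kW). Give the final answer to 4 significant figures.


P = Te * v = 37.5990 * 5.6210
P = 211.3 kW


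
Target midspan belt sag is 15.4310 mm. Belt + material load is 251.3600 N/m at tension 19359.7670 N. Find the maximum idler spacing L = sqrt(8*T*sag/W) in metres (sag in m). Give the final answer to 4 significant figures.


sag = 15.4310/1000 = 0.015431 m
L = sqrt(8 * 19359.7670 * 0.015431 / 251.3600)
L = 3.084 m


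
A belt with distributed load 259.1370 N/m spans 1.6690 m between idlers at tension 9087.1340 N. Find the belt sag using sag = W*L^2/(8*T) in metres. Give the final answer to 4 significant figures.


sag = 259.1370 * 1.6690^2 / (8 * 9087.1340)
sag = 0.009929 m


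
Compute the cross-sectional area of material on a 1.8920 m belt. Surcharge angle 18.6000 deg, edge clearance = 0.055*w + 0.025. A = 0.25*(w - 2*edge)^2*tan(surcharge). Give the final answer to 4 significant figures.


edge = 0.055*1.8920 + 0.025 = 0.12906 m
ew = 1.8920 - 2*0.12906 = 1.63388 m
A = 0.25 * 1.63388^2 * tan(18.6000 deg)
A = 0.2246 m^2


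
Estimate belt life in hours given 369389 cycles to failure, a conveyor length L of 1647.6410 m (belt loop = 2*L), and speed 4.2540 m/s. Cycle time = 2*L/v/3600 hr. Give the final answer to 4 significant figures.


cycle_time = 2 * 1647.6410 / 4.2540 / 3600 = 0.215175 hr
life = 369389 * 0.215175 = 79480 hours


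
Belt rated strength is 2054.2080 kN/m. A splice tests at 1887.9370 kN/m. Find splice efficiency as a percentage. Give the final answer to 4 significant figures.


Eff = 1887.9370 / 2054.2080 * 100
Eff = 91.91 %


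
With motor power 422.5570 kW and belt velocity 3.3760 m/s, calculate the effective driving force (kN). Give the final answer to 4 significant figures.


Te = P / v = 422.5570 / 3.3760
Te = 125.2 kN


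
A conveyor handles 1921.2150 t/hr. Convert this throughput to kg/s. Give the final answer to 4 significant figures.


m_dot = 1921.2150 * 1000 / 3600
m_dot = 533.7 kg/s


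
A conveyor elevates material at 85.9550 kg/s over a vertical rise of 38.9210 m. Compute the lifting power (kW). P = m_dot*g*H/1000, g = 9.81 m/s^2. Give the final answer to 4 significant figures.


P = 85.9550 * 9.81 * 38.9210 / 1000
P = 32.82 kW


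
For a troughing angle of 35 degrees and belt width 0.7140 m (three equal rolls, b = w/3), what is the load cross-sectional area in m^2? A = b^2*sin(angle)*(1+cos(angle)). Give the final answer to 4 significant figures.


b = 0.7140/3 = 0.238 m
A = 0.238^2 * sin(35 deg) * (1 + cos(35 deg))
A = 0.05910 m^2


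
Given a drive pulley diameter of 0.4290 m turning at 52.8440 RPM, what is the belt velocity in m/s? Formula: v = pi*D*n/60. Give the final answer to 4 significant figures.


v = pi * 0.4290 * 52.8440 / 60
v = 1.187 m/s


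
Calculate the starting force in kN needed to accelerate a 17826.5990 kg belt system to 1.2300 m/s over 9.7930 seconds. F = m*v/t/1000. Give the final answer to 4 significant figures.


F = 17826.5990 * 1.2300 / 9.7930 / 1000
F = 2.239 kN


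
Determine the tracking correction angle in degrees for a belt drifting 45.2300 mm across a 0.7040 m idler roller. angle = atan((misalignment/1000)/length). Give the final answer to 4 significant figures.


misalign_m = 45.2300 / 1000 = 0.045230 m
angle = atan(0.045230 / 0.7040)
angle = 3.676 deg


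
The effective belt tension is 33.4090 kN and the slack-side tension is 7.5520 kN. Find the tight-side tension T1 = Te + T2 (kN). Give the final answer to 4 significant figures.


T1 = Te + T2 = 33.4090 + 7.5520
T1 = 40.96 kN


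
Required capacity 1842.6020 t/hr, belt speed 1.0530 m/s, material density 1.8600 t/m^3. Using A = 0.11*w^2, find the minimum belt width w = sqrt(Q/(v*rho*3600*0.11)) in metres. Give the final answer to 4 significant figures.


A_req = 1842.6020 / (1.0530 * 1.8600 * 3600) = 0.261329 m^2
w = sqrt(0.261329 / 0.11)
w = 1.541 m


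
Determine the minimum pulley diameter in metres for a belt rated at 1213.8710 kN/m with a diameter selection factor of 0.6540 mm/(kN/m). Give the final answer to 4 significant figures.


D = 1213.8710 * 0.6540 / 1000
D = 0.7939 m


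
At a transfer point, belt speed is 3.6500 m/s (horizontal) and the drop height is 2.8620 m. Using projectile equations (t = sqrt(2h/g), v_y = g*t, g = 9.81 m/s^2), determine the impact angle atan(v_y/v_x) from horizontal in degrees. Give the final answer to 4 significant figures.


t = sqrt(2*2.8620/9.81) = 0.763863 s
v_y = 9.81 * 0.763863 = 7.4935 m/s
angle = atan(7.4935 / 3.6500) = 64.03 deg


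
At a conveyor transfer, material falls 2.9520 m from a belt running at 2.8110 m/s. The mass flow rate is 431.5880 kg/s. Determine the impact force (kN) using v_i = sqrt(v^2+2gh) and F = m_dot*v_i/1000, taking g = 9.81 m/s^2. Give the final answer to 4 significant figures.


v_i = sqrt(2.8110^2 + 2*9.81*2.9520) = 8.11295 m/s
F = 431.5880 * 8.11295 / 1000
F = 3.501 kN


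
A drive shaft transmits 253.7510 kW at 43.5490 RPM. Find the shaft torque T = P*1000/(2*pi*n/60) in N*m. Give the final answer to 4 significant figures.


omega = 2*pi*43.5490/60 = 4.56044 rad/s
T = 253.7510*1000 / 4.56044
T = 55640 N*m


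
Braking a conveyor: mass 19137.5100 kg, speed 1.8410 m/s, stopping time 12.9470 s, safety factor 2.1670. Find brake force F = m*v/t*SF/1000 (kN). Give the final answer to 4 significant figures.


F = 19137.5100 * 1.8410 / 12.9470 * 2.1670 / 1000
F = 5.897 kN


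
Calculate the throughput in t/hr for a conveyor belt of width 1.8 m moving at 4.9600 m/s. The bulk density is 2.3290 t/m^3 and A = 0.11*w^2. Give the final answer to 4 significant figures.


A = 0.11 * 1.8^2 = 0.3564 m^2
C = 0.3564 * 4.9600 * 2.3290 * 3600
C = 14820 t/hr


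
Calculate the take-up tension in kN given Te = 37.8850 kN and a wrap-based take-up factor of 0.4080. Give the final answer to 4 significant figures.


T_tu = 37.8850 * 0.4080
T_tu = 15.46 kN


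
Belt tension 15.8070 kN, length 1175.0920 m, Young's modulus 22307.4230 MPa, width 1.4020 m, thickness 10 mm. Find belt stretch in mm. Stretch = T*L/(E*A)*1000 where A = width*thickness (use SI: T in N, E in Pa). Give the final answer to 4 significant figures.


A = 1.4020 * 0.01 = 0.01402 m^2
Stretch = 15.8070*1000 * 1175.0920 / (22307.4230e6 * 0.01402) * 1000
Stretch = 59.39 mm


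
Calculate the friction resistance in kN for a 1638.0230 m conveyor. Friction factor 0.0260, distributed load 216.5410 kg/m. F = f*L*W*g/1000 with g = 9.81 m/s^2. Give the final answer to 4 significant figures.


F = 0.0260 * 1638.0230 * 216.5410 * 9.81 / 1000
F = 90.47 kN


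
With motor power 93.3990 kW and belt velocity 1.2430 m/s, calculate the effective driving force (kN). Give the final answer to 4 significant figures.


Te = P / v = 93.3990 / 1.2430
Te = 75.14 kN


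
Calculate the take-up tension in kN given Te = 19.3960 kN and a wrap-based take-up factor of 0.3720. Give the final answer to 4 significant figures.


T_tu = 19.3960 * 0.3720
T_tu = 7.215 kN


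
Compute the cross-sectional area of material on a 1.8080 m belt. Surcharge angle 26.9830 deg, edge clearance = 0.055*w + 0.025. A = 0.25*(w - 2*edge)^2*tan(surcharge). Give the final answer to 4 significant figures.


edge = 0.055*1.8080 + 0.025 = 0.12444 m
ew = 1.8080 - 2*0.12444 = 1.55912 m
A = 0.25 * 1.55912^2 * tan(26.9830 deg)
A = 0.3094 m^2


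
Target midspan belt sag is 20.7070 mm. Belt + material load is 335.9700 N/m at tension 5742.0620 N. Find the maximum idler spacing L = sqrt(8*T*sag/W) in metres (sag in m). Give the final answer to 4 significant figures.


sag = 20.7070/1000 = 0.020707 m
L = sqrt(8 * 5742.0620 * 0.020707 / 335.9700)
L = 1.683 m


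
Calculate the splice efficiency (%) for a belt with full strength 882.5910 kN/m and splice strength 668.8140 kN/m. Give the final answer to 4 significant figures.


Eff = 668.8140 / 882.5910 * 100
Eff = 75.78 %


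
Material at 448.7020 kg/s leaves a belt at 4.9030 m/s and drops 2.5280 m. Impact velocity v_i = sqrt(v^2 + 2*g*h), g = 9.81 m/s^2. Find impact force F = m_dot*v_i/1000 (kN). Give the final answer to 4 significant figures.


v_i = sqrt(4.9030^2 + 2*9.81*2.5280) = 8.5813 m/s
F = 448.7020 * 8.5813 / 1000
F = 3.850 kN


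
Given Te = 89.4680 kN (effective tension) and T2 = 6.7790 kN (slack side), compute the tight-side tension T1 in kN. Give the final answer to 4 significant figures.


T1 = Te + T2 = 89.4680 + 6.7790
T1 = 96.25 kN


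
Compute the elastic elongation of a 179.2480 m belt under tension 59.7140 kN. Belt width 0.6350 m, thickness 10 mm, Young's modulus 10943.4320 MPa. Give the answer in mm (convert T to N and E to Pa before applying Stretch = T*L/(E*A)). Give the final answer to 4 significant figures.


A = 0.6350 * 0.01 = 0.00635 m^2
Stretch = 59.7140*1000 * 179.2480 / (10943.4320e6 * 0.00635) * 1000
Stretch = 154.0 mm


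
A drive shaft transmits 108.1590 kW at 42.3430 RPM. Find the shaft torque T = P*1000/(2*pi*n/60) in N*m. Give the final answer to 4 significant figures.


omega = 2*pi*42.3430/60 = 4.43415 rad/s
T = 108.1590*1000 / 4.43415
T = 24390 N*m


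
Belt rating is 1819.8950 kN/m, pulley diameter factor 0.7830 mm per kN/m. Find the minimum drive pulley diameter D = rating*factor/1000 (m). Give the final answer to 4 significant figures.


D = 1819.8950 * 0.7830 / 1000
D = 1.425 m


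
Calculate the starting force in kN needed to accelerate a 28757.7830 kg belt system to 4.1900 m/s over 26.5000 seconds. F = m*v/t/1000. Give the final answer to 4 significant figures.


F = 28757.7830 * 4.1900 / 26.5000 / 1000
F = 4.547 kN


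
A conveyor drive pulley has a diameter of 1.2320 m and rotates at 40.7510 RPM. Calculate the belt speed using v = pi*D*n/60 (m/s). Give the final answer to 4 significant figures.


v = pi * 1.2320 * 40.7510 / 60
v = 2.629 m/s


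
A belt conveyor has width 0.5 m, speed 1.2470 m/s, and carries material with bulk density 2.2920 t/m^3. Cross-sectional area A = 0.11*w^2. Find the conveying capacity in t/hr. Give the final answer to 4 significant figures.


A = 0.11 * 0.5^2 = 0.0275 m^2
C = 0.0275 * 1.2470 * 2.2920 * 3600
C = 283.0 t/hr


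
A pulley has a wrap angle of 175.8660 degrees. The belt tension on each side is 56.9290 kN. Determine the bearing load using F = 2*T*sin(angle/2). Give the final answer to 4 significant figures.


F = 2 * 56.9290 * sin(175.8660/2 deg)
F = 113.8 kN


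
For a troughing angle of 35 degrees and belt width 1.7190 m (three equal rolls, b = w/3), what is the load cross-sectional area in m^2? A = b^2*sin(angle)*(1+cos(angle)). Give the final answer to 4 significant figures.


b = 1.7190/3 = 0.573 m
A = 0.573^2 * sin(35 deg) * (1 + cos(35 deg))
A = 0.3426 m^2


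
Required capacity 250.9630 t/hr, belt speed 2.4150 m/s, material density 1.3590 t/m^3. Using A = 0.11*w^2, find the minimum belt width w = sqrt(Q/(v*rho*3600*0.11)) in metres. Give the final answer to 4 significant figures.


A_req = 250.9630 / (2.4150 * 1.3590 * 3600) = 0.0212408 m^2
w = sqrt(0.0212408 / 0.11)
w = 0.4394 m


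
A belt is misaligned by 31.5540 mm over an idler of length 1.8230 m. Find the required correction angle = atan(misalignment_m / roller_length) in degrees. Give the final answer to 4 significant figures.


misalign_m = 31.5540 / 1000 = 0.031554 m
angle = atan(0.031554 / 1.8230)
angle = 0.9916 deg


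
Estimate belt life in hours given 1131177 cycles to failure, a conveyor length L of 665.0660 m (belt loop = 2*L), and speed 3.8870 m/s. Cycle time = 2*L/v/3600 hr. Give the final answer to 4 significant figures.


cycle_time = 2 * 665.0660 / 3.8870 / 3600 = 0.0950556 hr
life = 1131177 * 0.0950556 = 107500 hours


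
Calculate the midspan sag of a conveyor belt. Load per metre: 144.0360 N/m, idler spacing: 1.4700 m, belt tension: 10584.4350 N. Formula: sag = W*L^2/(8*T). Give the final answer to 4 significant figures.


sag = 144.0360 * 1.4700^2 / (8 * 10584.4350)
sag = 0.003676 m


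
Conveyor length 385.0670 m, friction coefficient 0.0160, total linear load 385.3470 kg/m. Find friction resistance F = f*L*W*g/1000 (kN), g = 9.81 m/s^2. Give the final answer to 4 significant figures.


F = 0.0160 * 385.0670 * 385.3470 * 9.81 / 1000
F = 23.29 kN


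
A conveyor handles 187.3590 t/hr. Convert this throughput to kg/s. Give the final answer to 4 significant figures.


m_dot = 187.3590 * 1000 / 3600
m_dot = 52.04 kg/s


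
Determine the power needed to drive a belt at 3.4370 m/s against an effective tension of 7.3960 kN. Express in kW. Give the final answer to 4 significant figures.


P = Te * v = 7.3960 * 3.4370
P = 25.42 kW


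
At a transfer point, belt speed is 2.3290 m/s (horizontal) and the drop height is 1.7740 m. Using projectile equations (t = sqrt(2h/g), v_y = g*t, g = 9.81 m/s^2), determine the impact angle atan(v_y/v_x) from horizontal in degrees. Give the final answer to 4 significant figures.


t = sqrt(2*1.7740/9.81) = 0.601392 s
v_y = 9.81 * 0.601392 = 5.89966 m/s
angle = atan(5.89966 / 2.3290) = 68.46 deg


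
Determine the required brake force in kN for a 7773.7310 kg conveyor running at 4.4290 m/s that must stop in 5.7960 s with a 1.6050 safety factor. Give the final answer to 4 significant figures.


F = 7773.7310 * 4.4290 / 5.7960 * 1.6050 / 1000
F = 9.534 kN


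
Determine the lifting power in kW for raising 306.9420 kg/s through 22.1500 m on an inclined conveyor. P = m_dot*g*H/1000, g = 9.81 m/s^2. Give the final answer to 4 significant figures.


P = 306.9420 * 9.81 * 22.1500 / 1000
P = 66.70 kW


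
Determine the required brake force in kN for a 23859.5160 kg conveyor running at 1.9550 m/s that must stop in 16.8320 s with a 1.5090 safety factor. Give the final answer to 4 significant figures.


F = 23859.5160 * 1.9550 / 16.8320 * 1.5090 / 1000
F = 4.182 kN


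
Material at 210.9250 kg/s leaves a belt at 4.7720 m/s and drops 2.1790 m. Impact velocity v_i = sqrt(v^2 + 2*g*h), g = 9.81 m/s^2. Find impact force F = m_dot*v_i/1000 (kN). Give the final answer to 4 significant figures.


v_i = sqrt(4.7720^2 + 2*9.81*2.1790) = 8.09469 m/s
F = 210.9250 * 8.09469 / 1000
F = 1.707 kN


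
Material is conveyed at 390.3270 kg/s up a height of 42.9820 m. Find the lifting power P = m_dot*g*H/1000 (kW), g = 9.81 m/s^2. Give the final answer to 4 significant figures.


P = 390.3270 * 9.81 * 42.9820 / 1000
P = 164.6 kW


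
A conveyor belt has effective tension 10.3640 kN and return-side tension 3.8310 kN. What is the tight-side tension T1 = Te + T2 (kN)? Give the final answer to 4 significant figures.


T1 = Te + T2 = 10.3640 + 3.8310
T1 = 14.20 kN


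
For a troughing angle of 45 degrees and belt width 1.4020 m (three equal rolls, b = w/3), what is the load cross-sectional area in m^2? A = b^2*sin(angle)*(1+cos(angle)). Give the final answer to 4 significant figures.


b = 1.4020/3 = 0.467333 m
A = 0.467333^2 * sin(45 deg) * (1 + cos(45 deg))
A = 0.2636 m^2


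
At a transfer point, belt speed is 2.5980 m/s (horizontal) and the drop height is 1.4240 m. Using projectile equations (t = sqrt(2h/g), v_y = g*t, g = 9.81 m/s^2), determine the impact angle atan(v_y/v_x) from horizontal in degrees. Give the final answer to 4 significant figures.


t = sqrt(2*1.4240/9.81) = 0.53881 s
v_y = 9.81 * 0.53881 = 5.28573 m/s
angle = atan(5.28573 / 2.5980) = 63.83 deg


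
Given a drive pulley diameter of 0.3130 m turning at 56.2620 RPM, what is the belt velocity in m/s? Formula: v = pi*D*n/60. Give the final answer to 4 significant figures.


v = pi * 0.3130 * 56.2620 / 60
v = 0.9221 m/s
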